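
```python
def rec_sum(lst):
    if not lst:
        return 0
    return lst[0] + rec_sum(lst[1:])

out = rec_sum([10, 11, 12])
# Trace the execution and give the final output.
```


rec_sum([10, 11, 12])
= 10 + rec_sum([11, 12])
= 10 + 11 + rec_sum([12])
= 10 + 11 + 12 + rec_sum([])
= 10 + 11 + 12 + 0
= 33


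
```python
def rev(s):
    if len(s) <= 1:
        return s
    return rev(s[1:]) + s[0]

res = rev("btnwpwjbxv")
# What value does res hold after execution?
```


rev("btnwpwjbxv")
= rev("tnwpwjbxv") + "b"
= rev("nwpwjbxv") + "t" + "b"
= rev("wpwjbxv") + "n" + "t" + "b"
= rev("pwjbxv") + "w" + "n" + "t" + "b"
= rev("wjbxv") + "p" + "w" + "n" + "t" + "b"
= rev("jbxv") + "w" + "p" + "w" + "n" + "t" + "b"
= rev("bxv") + "j" + "w" + "p" + "w" + "n" + "t" + "b"
= rev("xv") + "b" + "j" + "w" + "p" + "w" + "n" + "t" + "b"
= rev("v") + "x" + "b" + "j" + "w" + "p" + "w" + "n" + "t" + "b"
= "v" + "x" + "b" + "j" + "w" + "p" + "w" + "n" + "t" + "b"
= "vxbjwpwntb"


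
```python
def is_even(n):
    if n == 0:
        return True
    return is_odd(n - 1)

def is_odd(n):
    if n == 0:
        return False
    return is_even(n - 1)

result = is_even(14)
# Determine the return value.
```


is_even(14)
= is_odd(13)
= is_even(12)
= is_odd(11)
= is_even(10)
= is_odd(9)
= is_even(8)
= is_odd(7)
= is_even(6)
= is_odd(5)
= is_even(4)
= is_odd(3)
= is_even(2)
= is_odd(1)
= is_even(0)
n == 0: return True
= True


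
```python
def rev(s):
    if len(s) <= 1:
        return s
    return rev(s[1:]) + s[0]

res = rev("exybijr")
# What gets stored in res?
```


rev("exybijr")
= rev("xybijr") + "e"
= rev("ybijr") + "x" + "e"
= rev("bijr") + "y" + "x" + "e"
= rev("ijr") + "b" + "y" + "x" + "e"
= rev("jr") + "i" + "b" + "y" + "x" + "e"
= rev("r") + "j" + "i" + "b" + "y" + "x" + "e"
= "r" + "j" + "i" + "b" + "y" + "x" + "e"
= "rjibyxe"


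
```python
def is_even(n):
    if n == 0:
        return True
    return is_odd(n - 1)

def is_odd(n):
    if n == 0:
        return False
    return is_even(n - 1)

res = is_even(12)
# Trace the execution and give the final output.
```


is_even(12)
= is_odd(11)
= is_even(10)
= is_odd(9)
= is_even(8)
= is_odd(7)
= is_even(6)
= is_odd(5)
= is_even(4)
= is_odd(3)
= is_even(2)
= is_odd(1)
= is_even(0)
n == 0: return True
= True


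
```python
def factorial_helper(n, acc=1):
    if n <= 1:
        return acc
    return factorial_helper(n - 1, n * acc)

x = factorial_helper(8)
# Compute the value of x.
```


factorial_helper(8, 1)
= factorial_helper(7, 8 * 1) = factorial_helper(7, 8)
= factorial_helper(6, 7 * 8) = factorial_helper(6, 56)
= factorial_helper(5, 6 * 56) = factorial_helper(5, 336)
= factorial_helper(4, 5 * 336) = factorial_helper(4, 1680)
= factorial_helper(3, 4 * 1680) = factorial_helper(3, 6720)
= factorial_helper(2, 3 * 6720) = factorial_helper(2, 20160)
= factorial_helper(1, 2 * 20160) = factorial_helper(1, 40320)
n <= 1, return acc = 40320


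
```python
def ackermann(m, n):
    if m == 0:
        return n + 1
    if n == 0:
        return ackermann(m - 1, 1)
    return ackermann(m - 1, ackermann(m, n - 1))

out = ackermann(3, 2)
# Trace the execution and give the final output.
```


ackermann(3, 2)
= ackermann(2, ackermann(3, 1))
First compute ackermann(3, 1) = 13
= ackermann(2, 13)
= 29


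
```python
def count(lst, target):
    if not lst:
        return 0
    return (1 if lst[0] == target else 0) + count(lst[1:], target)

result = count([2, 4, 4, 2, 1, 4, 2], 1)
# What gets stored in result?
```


count([2, 4, 4, 2, 1, 4, 2], 1)
lst[0]=2 != 1: 0 + count([4, 4, 2, 1, 4, 2], 1)
lst[0]=4 != 1: 0 + count([4, 2, 1, 4, 2], 1)
lst[0]=4 != 1: 0 + count([2, 1, 4, 2], 1)
lst[0]=2 != 1: 0 + count([1, 4, 2], 1)
lst[0]=1 == 1: 1 + count([4, 2], 1)
lst[0]=4 != 1: 0 + count([2], 1)
lst[0]=2 != 1: 0 + count([], 1)
= 1


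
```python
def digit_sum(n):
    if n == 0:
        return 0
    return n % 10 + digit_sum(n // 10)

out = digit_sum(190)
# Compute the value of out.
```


digit_sum(190)
= 0 + digit_sum(19)
= 0 + 9 + digit_sum(1)
= 0 + 9 + 1 + digit_sum(0)
= 0 + 9 + 1 + 0
= 10


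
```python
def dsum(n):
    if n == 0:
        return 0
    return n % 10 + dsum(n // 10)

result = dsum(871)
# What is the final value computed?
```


dsum(871)
= 1 + dsum(87)
= 1 + 7 + dsum(8)
= 1 + 7 + 8 + dsum(0)
= 1 + 7 + 8 + 0
= 16


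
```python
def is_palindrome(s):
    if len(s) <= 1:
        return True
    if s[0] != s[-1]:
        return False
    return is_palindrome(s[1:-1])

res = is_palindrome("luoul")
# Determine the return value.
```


is_palindrome("luoul")
"luoul": s[0]='l' == s[-1]='l' -> is_palindrome("uou")
"uou": s[0]='u' == s[-1]='u' -> is_palindrome("o")
"o": len <= 1 -> True
= True


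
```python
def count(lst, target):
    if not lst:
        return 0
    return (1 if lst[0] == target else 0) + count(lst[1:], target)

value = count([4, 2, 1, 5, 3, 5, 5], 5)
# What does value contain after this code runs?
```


count([4, 2, 1, 5, 3, 5, 5], 5)
lst[0]=4 != 5: 0 + count([2, 1, 5, 3, 5, 5], 5)
lst[0]=2 != 5: 0 + count([1, 5, 3, 5, 5], 5)
lst[0]=1 != 5: 0 + count([5, 3, 5, 5], 5)
lst[0]=5 == 5: 1 + count([3, 5, 5], 5)
lst[0]=3 != 5: 0 + count([5, 5], 5)
lst[0]=5 == 5: 1 + count([5], 5)
lst[0]=5 == 5: 1 + count([], 5)
= 3


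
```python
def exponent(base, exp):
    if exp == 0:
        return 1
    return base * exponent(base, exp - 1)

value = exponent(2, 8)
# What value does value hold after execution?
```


exponent(2, 8)
= 2 * exponent(2, 7)
= 2 * 2 * exponent(2, 6)
= 2 * 2 * 2 * exponent(2, 5)
= 2 * 2 * 2 * 2 * exponent(2, 4)
= 2 * 2 * 2 * 2 * 2 * exponent(2, 3)
= 2 * 2 * 2 * 2 * 2 * 2 * exponent(2, 2)
= 2 * 2 * 2 * 2 * 2 * 2 * 2 * exponent(2, 1)
= 2 * 2 * 2 * 2 * 2 * 2 * 2 * 2 * exponent(2, 0)
= 2 * 2 * 2 * 2 * 2 * 2 * 2 * 2 * 1
= 256


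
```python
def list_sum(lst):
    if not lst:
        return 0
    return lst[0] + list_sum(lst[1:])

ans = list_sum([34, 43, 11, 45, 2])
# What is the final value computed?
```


list_sum([34, 43, 11, 45, 2])
= 34 + list_sum([43, 11, 45, 2])
= 34 + 43 + list_sum([11, 45, 2])
= 34 + 43 + 11 + list_sum([45, 2])
= 34 + 43 + 11 + 45 + list_sum([2])
= 34 + 43 + 11 + 45 + 2 + list_sum([])
= 34 + 43 + 11 + 45 + 2 + 0
= 135


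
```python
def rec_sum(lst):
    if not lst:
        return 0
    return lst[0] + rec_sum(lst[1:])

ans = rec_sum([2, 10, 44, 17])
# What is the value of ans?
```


rec_sum([2, 10, 44, 17])
= 2 + rec_sum([10, 44, 17])
= 2 + 10 + rec_sum([44, 17])
= 2 + 10 + 44 + rec_sum([17])
= 2 + 10 + 44 + 17 + rec_sum([])
= 2 + 10 + 44 + 17 + 0
= 73


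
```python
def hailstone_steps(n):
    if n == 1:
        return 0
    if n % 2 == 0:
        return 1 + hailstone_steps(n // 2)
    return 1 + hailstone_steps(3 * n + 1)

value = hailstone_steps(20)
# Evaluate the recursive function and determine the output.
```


hailstone_steps(20)
20 is even -> hailstone_steps(10)
10 is even -> hailstone_steps(5)
5 is odd -> 3*5+1 = 16 -> hailstone_steps(16)
16 is even -> hailstone_steps(8)
8 is even -> hailstone_steps(4)
4 is even -> hailstone_steps(2)
2 is even -> hailstone_steps(1)
Reached 1 after 7 steps
= 7


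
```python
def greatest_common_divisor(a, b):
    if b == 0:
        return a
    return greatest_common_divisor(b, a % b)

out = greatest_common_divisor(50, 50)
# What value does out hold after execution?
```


greatest_common_divisor(50, 50)
= greatest_common_divisor(50, 50 % 50) = greatest_common_divisor(50, 0)
b == 0, return a = 50


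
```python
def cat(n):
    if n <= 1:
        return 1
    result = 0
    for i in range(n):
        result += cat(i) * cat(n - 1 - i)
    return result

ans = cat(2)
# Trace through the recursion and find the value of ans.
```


cat(2)
= sum of cat(i) * cat(2-1-i) for i in 0..1
  cat(0)*cat(1) = 1*1 = 1
  cat(1)*cat(0) = 1*1 = 1
= 1 + 1
= 2


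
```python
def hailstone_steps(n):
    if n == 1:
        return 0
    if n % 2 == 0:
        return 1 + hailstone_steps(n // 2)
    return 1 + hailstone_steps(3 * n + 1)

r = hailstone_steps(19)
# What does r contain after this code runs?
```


hailstone_steps(19)
19 is odd -> 3*19+1 = 58 -> hailstone_steps(58)
58 is even -> hailstone_steps(29)
29 is odd -> 3*29+1 = 88 -> hailstone_steps(88)
88 is even -> hailstone_steps(44)
44 is even -> hailstone_steps(22)
22 is even -> hailstone_steps(11)
11 is odd -> 3*11+1 = 34 -> hailstone_steps(34)
34 is even -> hailstone_steps(17)
17 is odd -> 3*17+1 = 52 -> hailstone_steps(52)
52 is even -> hailstone_steps(26)
26 is even -> hailstone_steps(13)
13 is odd -> 3*13+1 = 40 -> hailstone_steps(40)
40 is even -> hailstone_steps(20)
20 is even -> hailstone_steps(10)
10 is even -> hailstone_steps(5)
5 is odd -> 3*5+1 = 16 -> hailstone_steps(16)
16 is even -> hailstone_steps(8)
8 is even -> hailstone_steps(4)
4 is even -> hailstone_steps(2)
2 is even -> hailstone_steps(1)
Reached 1 after 20 steps
= 20


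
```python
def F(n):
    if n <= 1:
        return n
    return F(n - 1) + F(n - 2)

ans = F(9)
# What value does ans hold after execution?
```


F(9)
= F(8) + F(7)
= (F(7) + F(6)) + F(7)
Computing bottom-up: F(0)=0, F(1)=1, F(2)=1, F(3)=2, F(4)=3, F(5)=5, F(6)=8, F(7)=13, F(8)=21, F(9)=34
= 34


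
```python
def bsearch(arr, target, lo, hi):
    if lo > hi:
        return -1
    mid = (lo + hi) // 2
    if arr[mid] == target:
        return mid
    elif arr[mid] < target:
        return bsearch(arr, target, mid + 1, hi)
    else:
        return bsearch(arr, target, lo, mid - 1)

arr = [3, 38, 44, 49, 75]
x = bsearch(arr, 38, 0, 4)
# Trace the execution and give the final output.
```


bsearch(arr, 38, 0, 4)
lo=0, hi=4, mid=2, arr[mid]=44
44 > 38, search left half
lo=0, hi=1, mid=0, arr[mid]=3
3 < 38, search right half
lo=1, hi=1, mid=1, arr[mid]=38
arr[1] == 38, found at index 1
= 1


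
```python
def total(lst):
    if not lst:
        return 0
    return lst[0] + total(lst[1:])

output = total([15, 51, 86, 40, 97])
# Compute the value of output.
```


total([15, 51, 86, 40, 97])
= 15 + total([51, 86, 40, 97])
= 15 + 51 + total([86, 40, 97])
= 15 + 51 + 86 + total([40, 97])
= 15 + 51 + 86 + 40 + total([97])
= 15 + 51 + 86 + 40 + 97 + total([])
= 15 + 51 + 86 + 40 + 97 + 0
= 289


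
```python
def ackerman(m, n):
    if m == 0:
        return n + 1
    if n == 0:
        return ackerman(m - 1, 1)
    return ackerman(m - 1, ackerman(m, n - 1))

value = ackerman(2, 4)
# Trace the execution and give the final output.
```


ackerman(2, 4)
= ackerman(1, ackerman(2, 3))
First compute ackerman(2, 3) = 9
= ackerman(1, 9)
= 11


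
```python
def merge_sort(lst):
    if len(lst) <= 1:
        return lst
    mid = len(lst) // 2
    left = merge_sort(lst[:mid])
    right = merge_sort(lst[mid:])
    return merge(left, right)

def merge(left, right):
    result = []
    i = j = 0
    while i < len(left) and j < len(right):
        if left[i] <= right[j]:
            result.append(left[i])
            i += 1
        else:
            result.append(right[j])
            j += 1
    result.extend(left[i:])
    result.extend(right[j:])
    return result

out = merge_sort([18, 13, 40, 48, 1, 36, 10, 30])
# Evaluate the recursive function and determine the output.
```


merge_sort([18, 13, 40, 48, 1, 36, 10, 30])
Split into [18, 13, 40, 48] and [1, 36, 10, 30]
Left sorted: [13, 18, 40, 48]
Right sorted: [1, 10, 30, 36]
Merge [13, 18, 40, 48] and [1, 10, 30, 36]
= [1, 10, 13, 18, 30, 36, 40, 48]


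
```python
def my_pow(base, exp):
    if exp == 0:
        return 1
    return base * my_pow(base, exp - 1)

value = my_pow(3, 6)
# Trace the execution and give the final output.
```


my_pow(3, 6)
= 3 * my_pow(3, 5)
= 3 * 3 * my_pow(3, 4)
= 3 * 3 * 3 * my_pow(3, 3)
= 3 * 3 * 3 * 3 * my_pow(3, 2)
= 3 * 3 * 3 * 3 * 3 * my_pow(3, 1)
= 3 * 3 * 3 * 3 * 3 * 3 * my_pow(3, 0)
= 3 * 3 * 3 * 3 * 3 * 3 * 1
= 729


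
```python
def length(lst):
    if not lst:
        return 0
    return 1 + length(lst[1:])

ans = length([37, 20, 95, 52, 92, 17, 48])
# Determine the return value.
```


length([37, 20, 95, 52, 92, 17, 48])
= 1 + length([20, 95, 52, 92, 17, 48])
= 1 + 1 + length([95, 52, 92, 17, 48])
= 1 + 1 + 1 + length([52, 92, 17, 48])
= 1 + 1 + 1 + 1 + length([92, 17, 48])
= 1 + 1 + 1 + 1 + 1 + length([17, 48])
= 1 + 1 + 1 + 1 + 1 + 1 + length([48])
= 1 + 1 + 1 + 1 + 1 + 1 + 1 + length([])
= 1 + 1 + 1 + 1 + 1 + 1 + 1 + 0
= 7


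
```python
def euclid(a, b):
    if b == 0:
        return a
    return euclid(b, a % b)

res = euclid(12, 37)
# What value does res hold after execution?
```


euclid(12, 37)
= euclid(37, 12 % 37) = euclid(37, 12)
= euclid(12, 37 % 12) = euclid(12, 1)
= euclid(1, 12 % 1) = euclid(1, 0)
b == 0, return a = 1


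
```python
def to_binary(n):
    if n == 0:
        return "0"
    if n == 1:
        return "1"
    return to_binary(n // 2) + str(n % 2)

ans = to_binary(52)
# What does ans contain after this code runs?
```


to_binary(52)
= to_binary(26) + "0"
= to_binary(13) + "0" + "0"
= to_binary(6) + "1" + "0" + "0"
= to_binary(3) + "0" + "1" + "0" + "0"
= to_binary(1) + "1" + "0" + "1" + "0" + "0"
= "1" + "1" + "0" + "1" + "0" + "0"
= "110100"


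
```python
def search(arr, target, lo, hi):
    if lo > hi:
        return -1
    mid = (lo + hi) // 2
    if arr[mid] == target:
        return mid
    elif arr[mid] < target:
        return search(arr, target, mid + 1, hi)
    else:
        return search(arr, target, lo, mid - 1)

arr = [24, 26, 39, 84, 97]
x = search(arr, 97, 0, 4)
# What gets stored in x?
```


search(arr, 97, 0, 4)
lo=0, hi=4, mid=2, arr[mid]=39
39 < 97, search right half
lo=3, hi=4, mid=3, arr[mid]=84
84 < 97, search right half
lo=4, hi=4, mid=4, arr[mid]=97
arr[4] == 97, found at index 4
= 4


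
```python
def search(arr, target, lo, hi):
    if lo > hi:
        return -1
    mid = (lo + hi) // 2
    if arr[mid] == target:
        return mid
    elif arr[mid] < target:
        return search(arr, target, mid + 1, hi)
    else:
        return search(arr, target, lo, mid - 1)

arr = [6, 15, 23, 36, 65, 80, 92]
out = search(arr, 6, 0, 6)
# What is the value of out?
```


search(arr, 6, 0, 6)
lo=0, hi=6, mid=3, arr[mid]=36
36 > 6, search left half
lo=0, hi=2, mid=1, arr[mid]=15
15 > 6, search left half
lo=0, hi=0, mid=0, arr[mid]=6
arr[0] == 6, found at index 0
= 0


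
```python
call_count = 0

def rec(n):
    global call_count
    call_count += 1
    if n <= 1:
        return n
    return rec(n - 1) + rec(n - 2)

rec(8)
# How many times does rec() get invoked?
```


rec(8) calls rec(7) and rec(6); each non-base call branches into two more.
Let C(k) = total number of calls made by rec(k), including the call to rec(k) itself.
Base cases: C(0) = 1, C(1) = 1
Recurrence: C(k) = 1 + C(k-1) + C(k-2)
  C(2) = 1 + C(1) + C(0) = 1 + 1 + 1 = 3
  C(3) = 1 + C(2) + C(1) = 1 + 3 + 1 = 5
  C(4) = 1 + C(3) + C(2) = 1 + 5 + 3 = 9
  C(5) = 1 + C(4) + C(3) = 1 + 9 + 5 = 15
  C(6) = 1 + C(5) + C(4) = 1 + 15 + 9 = 25
  C(7) = 1 + C(6) + C(5) = 1 + 25 + 15 = 41
  C(8) = 1 + C(7) + C(6) = 1 + 41 + 25 = 67
Total calls = C(8) = 67


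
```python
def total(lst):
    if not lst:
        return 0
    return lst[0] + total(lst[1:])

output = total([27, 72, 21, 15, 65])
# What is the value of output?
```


total([27, 72, 21, 15, 65])
= 27 + total([72, 21, 15, 65])
= 27 + 72 + total([21, 15, 65])
= 27 + 72 + 21 + total([15, 65])
= 27 + 72 + 21 + 15 + total([65])
= 27 + 72 + 21 + 15 + 65 + total([])
= 27 + 72 + 21 + 15 + 65 + 0
= 200


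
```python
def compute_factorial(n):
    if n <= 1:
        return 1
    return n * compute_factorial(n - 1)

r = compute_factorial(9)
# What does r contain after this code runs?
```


compute_factorial(9)
= 9 * compute_factorial(8)
= 9 * 8 * compute_factorial(7)
= 9 * 8 * 7 * compute_factorial(6)
= 9 * 8 * 7 * 6 * compute_factorial(5)
= 9 * 8 * 7 * 6 * 5 * compute_factorial(4)
= 9 * 8 * 7 * 6 * 5 * 4 * compute_factorial(3)
= 9 * 8 * 7 * 6 * 5 * 4 * 3 * compute_factorial(2)
= 9 * 8 * 7 * 6 * 5 * 4 * 3 * 2 * compute_factorial(1)
= 9 * 8 * 7 * 6 * 5 * 4 * 3 * 2 * 1
= 362880


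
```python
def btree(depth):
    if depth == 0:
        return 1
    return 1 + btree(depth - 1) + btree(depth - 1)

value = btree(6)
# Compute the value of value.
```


btree(6)
= 1 + btree(5) + btree(5)
= 1 + 2 * btree(5)
btree(k) = 2^(k+1) - 1
btree(0) = 1
btree(1) = 3
btree(2) = 7
btree(3) = 15
btree(4) = 31
btree(6) = 2^7 - 1 = 127


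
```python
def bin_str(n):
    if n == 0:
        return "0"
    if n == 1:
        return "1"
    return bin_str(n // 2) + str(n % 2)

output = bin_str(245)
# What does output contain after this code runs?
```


bin_str(245)
= bin_str(122) + "1"
= bin_str(61) + "0" + "1"
= bin_str(30) + "1" + "0" + "1"
= bin_str(15) + "0" + "1" + "0" + "1"
= bin_str(7) + "1" + "0" + "1" + "0" + "1"
= bin_str(3) + "1" + "1" + "0" + "1" + "0" + "1"
= bin_str(1) + "1" + "1" + "1" + "0" + "1" + "0" + "1"
= "1" + "1" + "1" + "1" + "0" + "1" + "0" + "1"
= "11110101"


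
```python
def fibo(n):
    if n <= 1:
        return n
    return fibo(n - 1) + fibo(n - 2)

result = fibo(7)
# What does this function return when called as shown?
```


fibo(7)
= fibo(6) + fibo(5)
= (fibo(5) + fibo(4)) + fibo(5)
Computing bottom-up: fibo(0)=0, fibo(1)=1, fibo(2)=1, fibo(3)=2, fibo(4)=3, fibo(5)=5, fibo(6)=8, fibo(7)=13
= 13


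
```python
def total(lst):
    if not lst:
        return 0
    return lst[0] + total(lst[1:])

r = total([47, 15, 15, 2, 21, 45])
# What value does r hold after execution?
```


total([47, 15, 15, 2, 21, 45])
= 47 + total([15, 15, 2, 21, 45])
= 47 + 15 + total([15, 2, 21, 45])
= 47 + 15 + 15 + total([2, 21, 45])
= 47 + 15 + 15 + 2 + total([21, 45])
= 47 + 15 + 15 + 2 + 21 + total([45])
= 47 + 15 + 15 + 2 + 21 + 45 + total([])
= 47 + 15 + 15 + 2 + 21 + 45 + 0
= 145


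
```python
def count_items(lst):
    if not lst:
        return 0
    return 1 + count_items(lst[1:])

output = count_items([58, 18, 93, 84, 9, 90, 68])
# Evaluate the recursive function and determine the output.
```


count_items([58, 18, 93, 84, 9, 90, 68])
= 1 + count_items([18, 93, 84, 9, 90, 68])
= 1 + 1 + count_items([93, 84, 9, 90, 68])
= 1 + 1 + 1 + count_items([84, 9, 90, 68])
= 1 + 1 + 1 + 1 + count_items([9, 90, 68])
= 1 + 1 + 1 + 1 + 1 + count_items([90, 68])
= 1 + 1 + 1 + 1 + 1 + 1 + count_items([68])
= 1 + 1 + 1 + 1 + 1 + 1 + 1 + count_items([])
= 1 + 1 + 1 + 1 + 1 + 1 + 1 + 0
= 7


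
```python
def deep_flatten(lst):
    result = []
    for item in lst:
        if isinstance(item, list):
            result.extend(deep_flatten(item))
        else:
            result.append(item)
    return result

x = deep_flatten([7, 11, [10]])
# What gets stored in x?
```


deep_flatten([7, 11, [10]])
Processing each element:
  7 is not a list -> append 7
  11 is not a list -> append 11
  [10] is a list -> deep_flatten recursively -> [10]
= [7, 11, 10]


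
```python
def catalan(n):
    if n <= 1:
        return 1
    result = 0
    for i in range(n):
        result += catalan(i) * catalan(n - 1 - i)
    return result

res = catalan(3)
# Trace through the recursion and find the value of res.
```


catalan(3)
= sum of catalan(i) * catalan(3-1-i) for i in 0..2
First compute sub-values bottom-up:
  catalan(0) = 1, catalan(1) = 1
  catalan(2) = 1*1 + 1*1 = 2
Now catalan(3):
  catalan(0)*catalan(2) = 1*2 = 2
  catalan(1)*catalan(1) = 1*1 = 1
  catalan(2)*catalan(0) = 2*1 = 2
= 2 + 1 + 2
= 5


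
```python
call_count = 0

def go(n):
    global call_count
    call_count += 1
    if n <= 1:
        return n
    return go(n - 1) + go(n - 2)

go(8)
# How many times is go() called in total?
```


go(8) calls go(7) and go(6); each non-base call branches into two more.
Let C(k) = total number of calls made by go(k), including the call to go(k) itself.
Base cases: C(0) = 1, C(1) = 1
Recurrence: C(k) = 1 + C(k-1) + C(k-2)
  C(2) = 1 + C(1) + C(0) = 1 + 1 + 1 = 3
  C(3) = 1 + C(2) + C(1) = 1 + 3 + 1 = 5
  C(4) = 1 + C(3) + C(2) = 1 + 5 + 3 = 9
  C(5) = 1 + C(4) + C(3) = 1 + 9 + 5 = 15
  C(6) = 1 + C(5) + C(4) = 1 + 15 + 9 = 25
  C(7) = 1 + C(6) + C(5) = 1 + 25 + 15 = 41
  C(8) = 1 + C(7) + C(6) = 1 + 41 + 25 = 67
Total calls = C(8) = 67


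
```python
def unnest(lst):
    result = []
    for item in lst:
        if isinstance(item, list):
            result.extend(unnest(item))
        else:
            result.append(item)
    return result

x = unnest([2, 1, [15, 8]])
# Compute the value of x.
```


unnest([2, 1, [15, 8]])
Processing each element:
  2 is not a list -> append 2
  1 is not a list -> append 1
  [15, 8] is a list -> unnest recursively -> [15, 8]
= [2, 1, 15, 8]


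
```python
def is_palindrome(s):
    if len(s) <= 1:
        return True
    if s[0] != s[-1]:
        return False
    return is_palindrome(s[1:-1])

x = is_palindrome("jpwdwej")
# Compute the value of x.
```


is_palindrome("jpwdwej")
"jpwdwej": s[0]='j' == s[-1]='j' -> is_palindrome("pwdwe")
"pwdwe": s[0]='p' != s[-1]='e' -> False
= False


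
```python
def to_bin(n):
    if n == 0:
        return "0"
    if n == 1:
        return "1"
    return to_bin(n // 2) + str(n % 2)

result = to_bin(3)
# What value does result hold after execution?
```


to_bin(3)
= to_bin(1) + "1"
= "1" + "1"
= "11"


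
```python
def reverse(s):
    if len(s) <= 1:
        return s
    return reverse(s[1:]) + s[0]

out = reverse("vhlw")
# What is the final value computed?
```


reverse("vhlw")
= reverse("hlw") + "v"
= reverse("lw") + "h" + "v"
= reverse("w") + "l" + "h" + "v"
= "w" + "l" + "h" + "v"
= "wlhv"


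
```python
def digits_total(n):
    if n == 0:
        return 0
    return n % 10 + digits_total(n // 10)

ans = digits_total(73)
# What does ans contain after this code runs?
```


digits_total(73)
= 3 + digits_total(7)
= 3 + 7 + digits_total(0)
= 3 + 7 + 0
= 10


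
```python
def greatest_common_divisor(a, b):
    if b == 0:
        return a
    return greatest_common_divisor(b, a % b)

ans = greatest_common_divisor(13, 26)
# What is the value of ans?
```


greatest_common_divisor(13, 26)
= greatest_common_divisor(26, 13 % 26) = greatest_common_divisor(26, 13)
= greatest_common_divisor(13, 26 % 13) = greatest_common_divisor(13, 0)
b == 0, return a = 13


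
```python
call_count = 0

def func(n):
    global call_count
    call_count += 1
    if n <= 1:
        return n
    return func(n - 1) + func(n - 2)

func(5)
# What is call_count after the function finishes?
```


func(5) calls func(4) and func(3); each non-base call branches into two more.
Let C(k) = total number of calls made by func(k), including the call to func(k) itself.
Base cases: C(0) = 1, C(1) = 1
Recurrence: C(k) = 1 + C(k-1) + C(k-2)
  C(2) = 1 + C(1) + C(0) = 1 + 1 + 1 = 3
  C(3) = 1 + C(2) + C(1) = 1 + 3 + 1 = 5
  C(4) = 1 + C(3) + C(2) = 1 + 5 + 3 = 9
  C(5) = 1 + C(4) + C(3) = 1 + 9 + 5 = 15
Total calls = C(5) = 15


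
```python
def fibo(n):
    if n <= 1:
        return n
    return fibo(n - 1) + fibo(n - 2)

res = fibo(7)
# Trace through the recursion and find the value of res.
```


fibo(7)
= fibo(6) + fibo(5)
= (fibo(5) + fibo(4)) + fibo(5)
Computing bottom-up: fibo(0)=0, fibo(1)=1, fibo(2)=1, fibo(3)=2, fibo(4)=3, fibo(5)=5, fibo(6)=8, fibo(7)=13
= 13


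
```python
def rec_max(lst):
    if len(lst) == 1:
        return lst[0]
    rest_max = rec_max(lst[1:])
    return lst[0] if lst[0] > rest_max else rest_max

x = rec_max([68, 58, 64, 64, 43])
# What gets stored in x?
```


rec_max([68, 58, 64, 64, 43])
= compare 68 with rec_max([58, 64, 64, 43])
= compare 58 with rec_max([64, 64, 43])
= compare 64 with rec_max([64, 43])
= compare 64 with rec_max([43])
Base: rec_max([43]) = 43
compare 64 with 43: max = 64
compare 64 with 64: max = 64
compare 58 with 64: max = 64
compare 68 with 64: max = 68
= 68


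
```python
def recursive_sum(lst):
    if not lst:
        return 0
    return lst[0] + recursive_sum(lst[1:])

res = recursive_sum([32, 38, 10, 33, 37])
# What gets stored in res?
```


recursive_sum([32, 38, 10, 33, 37])
= 32 + recursive_sum([38, 10, 33, 37])
= 32 + 38 + recursive_sum([10, 33, 37])
= 32 + 38 + 10 + recursive_sum([33, 37])
= 32 + 38 + 10 + 33 + recursive_sum([37])
= 32 + 38 + 10 + 33 + 37 + recursive_sum([])
= 32 + 38 + 10 + 33 + 37 + 0
= 150


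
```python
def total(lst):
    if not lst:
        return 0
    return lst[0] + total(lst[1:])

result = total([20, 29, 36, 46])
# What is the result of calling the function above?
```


total([20, 29, 36, 46])
= 20 + total([29, 36, 46])
= 20 + 29 + total([36, 46])
= 20 + 29 + 36 + total([46])
= 20 + 29 + 36 + 46 + total([])
= 20 + 29 + 36 + 46 + 0
= 131


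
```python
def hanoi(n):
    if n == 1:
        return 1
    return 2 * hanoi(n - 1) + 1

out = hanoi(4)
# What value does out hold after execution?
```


hanoi(4)
= 2 * hanoi(3) + 1
= 2 * (2 * hanoi(2) + 1) + 1
= 2 * (2 * (2 * hanoi(1) + 1) + 1) + 1
Now compute bottom-up:
hanoi(1) = 1
hanoi(2) = 2 * 1 + 1 = 3
hanoi(3) = 2 * 3 + 1 = 7
hanoi(4) = 2 * 7 + 1 = 15
= 15


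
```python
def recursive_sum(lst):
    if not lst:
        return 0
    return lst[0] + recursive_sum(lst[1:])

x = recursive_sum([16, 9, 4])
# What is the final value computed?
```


recursive_sum([16, 9, 4])
= 16 + recursive_sum([9, 4])
= 16 + 9 + recursive_sum([4])
= 16 + 9 + 4 + recursive_sum([])
= 16 + 9 + 4 + 0
= 29


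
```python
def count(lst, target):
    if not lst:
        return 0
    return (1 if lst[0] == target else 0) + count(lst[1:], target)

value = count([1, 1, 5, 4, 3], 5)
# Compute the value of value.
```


count([1, 1, 5, 4, 3], 5)
lst[0]=1 != 5: 0 + count([1, 5, 4, 3], 5)
lst[0]=1 != 5: 0 + count([5, 4, 3], 5)
lst[0]=5 == 5: 1 + count([4, 3], 5)
lst[0]=4 != 5: 0 + count([3], 5)
lst[0]=3 != 5: 0 + count([], 5)
= 1


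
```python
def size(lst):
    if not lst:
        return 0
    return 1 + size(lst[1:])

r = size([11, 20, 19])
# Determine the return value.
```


size([11, 20, 19])
= 1 + size([20, 19])
= 1 + 1 + size([19])
= 1 + 1 + 1 + size([])
= 1 + 1 + 1 + 0
= 3


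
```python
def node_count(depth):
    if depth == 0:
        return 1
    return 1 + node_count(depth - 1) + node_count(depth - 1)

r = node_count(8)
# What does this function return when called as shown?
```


node_count(8)
= 1 + node_count(7) + node_count(7)
= 1 + 2 * node_count(7)
node_count(k) = 2^(k+1) - 1
node_count(0) = 1
node_count(1) = 3
node_count(2) = 7
node_count(3) = 15
node_count(4) = 31
node_count(8) = 2^9 - 1 = 511


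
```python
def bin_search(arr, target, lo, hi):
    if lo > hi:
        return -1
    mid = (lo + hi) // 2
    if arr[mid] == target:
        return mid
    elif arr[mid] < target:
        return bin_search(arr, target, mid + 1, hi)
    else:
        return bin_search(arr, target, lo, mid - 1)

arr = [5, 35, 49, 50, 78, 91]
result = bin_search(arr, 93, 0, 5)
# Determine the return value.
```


bin_search(arr, 93, 0, 5)
lo=0, hi=5, mid=2, arr[mid]=49
49 < 93, search right half
lo=3, hi=5, mid=4, arr[mid]=78
78 < 93, search right half
lo=5, hi=5, mid=5, arr[mid]=91
91 < 93, search right half
lo > hi, target not found, return -1
= -1


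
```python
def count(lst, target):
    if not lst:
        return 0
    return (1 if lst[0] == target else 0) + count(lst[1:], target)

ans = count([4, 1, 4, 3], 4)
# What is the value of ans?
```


count([4, 1, 4, 3], 4)
lst[0]=4 == 4: 1 + count([1, 4, 3], 4)
lst[0]=1 != 4: 0 + count([4, 3], 4)
lst[0]=4 == 4: 1 + count([3], 4)
lst[0]=3 != 4: 0 + count([], 4)
= 2


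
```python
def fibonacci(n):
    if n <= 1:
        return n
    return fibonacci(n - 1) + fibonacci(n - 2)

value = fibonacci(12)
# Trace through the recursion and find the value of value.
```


fibonacci(12)
= fibonacci(11) + fibonacci(10)
= (fibonacci(10) + fibonacci(9)) + fibonacci(10)
Computing bottom-up: fibonacci(0)=0, fibonacci(1)=1, fibonacci(2)=1, fibonacci(3)=2, fibonacci(4)=3, fibonacci(5)=5, fibonacci(6)=8, fibonacci(7)=13, fibonacci(8)=21, fibonacci(9)=34, fibonacci(10)=55, fibonacci(11)=89, fibonacci(12)=144
= 144


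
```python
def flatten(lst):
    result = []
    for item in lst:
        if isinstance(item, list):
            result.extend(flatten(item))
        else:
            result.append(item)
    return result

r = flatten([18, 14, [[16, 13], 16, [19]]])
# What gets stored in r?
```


flatten([18, 14, [[16, 13], 16, [19]]])
Processing each element:
  18 is not a list -> append 18
  14 is not a list -> append 14
  [[16, 13], 16, [19]] is a list -> flatten recursively -> [16, 13, 16, 19]
= [18, 14, 16, 13, 16, 19]


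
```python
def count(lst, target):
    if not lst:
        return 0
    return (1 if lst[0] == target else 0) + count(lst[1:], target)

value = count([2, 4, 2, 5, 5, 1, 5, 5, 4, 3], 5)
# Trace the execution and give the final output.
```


count([2, 4, 2, 5, 5, 1, 5, 5, 4, 3], 5)
lst[0]=2 != 5: 0 + count([4, 2, 5, 5, 1, 5, 5, 4, 3], 5)
lst[0]=4 != 5: 0 + count([2, 5, 5, 1, 5, 5, 4, 3], 5)
lst[0]=2 != 5: 0 + count([5, 5, 1, 5, 5, 4, 3], 5)
lst[0]=5 == 5: 1 + count([5, 1, 5, 5, 4, 3], 5)
lst[0]=5 == 5: 1 + count([1, 5, 5, 4, 3], 5)
lst[0]=1 != 5: 0 + count([5, 5, 4, 3], 5)
lst[0]=5 == 5: 1 + count([5, 4, 3], 5)
lst[0]=5 == 5: 1 + count([4, 3], 5)
lst[0]=4 != 5: 0 + count([3], 5)
lst[0]=3 != 5: 0 + count([], 5)
= 4


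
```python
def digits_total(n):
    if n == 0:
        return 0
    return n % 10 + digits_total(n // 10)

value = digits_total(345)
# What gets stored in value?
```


digits_total(345)
= 5 + digits_total(34)
= 5 + 4 + digits_total(3)
= 5 + 4 + 3 + digits_total(0)
= 5 + 4 + 3 + 0
= 12


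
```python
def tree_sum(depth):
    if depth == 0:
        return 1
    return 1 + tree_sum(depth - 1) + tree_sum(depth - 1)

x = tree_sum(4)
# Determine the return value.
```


tree_sum(4)
= 1 + tree_sum(3) + tree_sum(3)
= 1 + 2 * tree_sum(3)
tree_sum(k) = 2^(k+1) - 1
tree_sum(0) = 1
tree_sum(1) = 3
tree_sum(2) = 7
tree_sum(3) = 15
tree_sum(4) = 31
tree_sum(4) = 2^5 - 1 = 31


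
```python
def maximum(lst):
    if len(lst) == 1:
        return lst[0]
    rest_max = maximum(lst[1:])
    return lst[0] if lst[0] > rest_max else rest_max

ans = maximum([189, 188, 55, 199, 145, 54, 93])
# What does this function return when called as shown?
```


maximum([189, 188, 55, 199, 145, 54, 93])
= compare 189 with maximum([188, 55, 199, 145, 54, 93])
= compare 188 with maximum([55, 199, 145, 54, 93])
= compare 55 with maximum([199, 145, 54, 93])
= compare 199 with maximum([145, 54, 93])
= compare 145 with maximum([54, 93])
= compare 54 with maximum([93])
Base: maximum([93]) = 93
compare 54 with 93: max = 93
compare 145 with 93: max = 145
compare 199 with 145: max = 199
compare 55 with 199: max = 199
compare 188 with 199: max = 199
compare 189 with 199: max = 199
= 199


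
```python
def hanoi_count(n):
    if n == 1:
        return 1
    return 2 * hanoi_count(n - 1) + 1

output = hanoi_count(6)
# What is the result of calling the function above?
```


hanoi_count(6)
= 2 * hanoi_count(5) + 1
= 2 * (2 * hanoi_count(4) + 1) + 1
= 2 * (2 * (2 * hanoi_count(3) + 1) + 1) + 1
= 2 * (2 * (2 * (2 * hanoi_count(2) + 1) + 1) + 1) + 1
= 2 * (2 * (2 * (2 * (2 * hanoi_count(1) + 1) + 1) + 1) + 1) + 1
Now compute bottom-up:
hanoi_count(1) = 1
hanoi_count(2) = 2 * 1 + 1 = 3
hanoi_count(3) = 2 * 3 + 1 = 7
hanoi_count(4) = 2 * 7 + 1 = 15
hanoi_count(5) = 2 * 15 + 1 = 31
hanoi_count(6) = 2 * 31 + 1 = 63
= 63


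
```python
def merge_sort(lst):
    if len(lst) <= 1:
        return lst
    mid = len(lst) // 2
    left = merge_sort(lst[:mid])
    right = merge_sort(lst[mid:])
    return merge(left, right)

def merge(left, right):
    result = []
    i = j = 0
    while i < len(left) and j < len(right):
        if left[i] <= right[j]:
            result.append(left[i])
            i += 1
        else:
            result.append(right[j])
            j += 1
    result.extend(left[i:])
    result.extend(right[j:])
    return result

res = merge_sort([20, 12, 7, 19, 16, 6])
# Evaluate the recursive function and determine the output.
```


merge_sort([20, 12, 7, 19, 16, 6])
Split into [20, 12, 7] and [19, 16, 6]
Left sorted: [7, 12, 20]
Right sorted: [6, 16, 19]
Merge [7, 12, 20] and [6, 16, 19]
= [6, 7, 12, 16, 19, 20]


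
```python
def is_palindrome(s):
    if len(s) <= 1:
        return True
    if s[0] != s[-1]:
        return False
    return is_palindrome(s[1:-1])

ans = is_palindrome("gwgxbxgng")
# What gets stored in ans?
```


is_palindrome("gwgxbxgng")
"gwgxbxgng": s[0]='g' == s[-1]='g' -> is_palindrome("wgxbxgn")
"wgxbxgn": s[0]='w' != s[-1]='n' -> False
= False


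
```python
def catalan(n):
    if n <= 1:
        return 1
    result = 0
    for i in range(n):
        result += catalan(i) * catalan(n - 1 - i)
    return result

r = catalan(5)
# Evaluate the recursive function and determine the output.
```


catalan(5)
= sum of catalan(i) * catalan(5-1-i) for i in 0..4
First compute sub-values bottom-up:
  catalan(0) = 1, catalan(1) = 1
  catalan(2) = 1*1 + 1*1 = 2
  catalan(3) = 1*2 + 1*1 + 2*1 = 5
  catalan(4) = 1*5 + 1*2 + 2*1 + 5*1 = 14
Now catalan(5):
  catalan(0)*catalan(4) = 1*14 = 14
  catalan(1)*catalan(3) = 1*5 = 5
  catalan(2)*catalan(2) = 2*2 = 4
  catalan(3)*catalan(1) = 5*1 = 5
  catalan(4)*catalan(0) = 14*1 = 14
= 14 + 5 + 4 + 5 + 14
= 42


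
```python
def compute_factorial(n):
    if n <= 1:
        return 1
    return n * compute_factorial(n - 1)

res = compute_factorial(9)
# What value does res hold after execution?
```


compute_factorial(9)
= 9 * compute_factorial(8)
= 9 * 8 * compute_factorial(7)
= 9 * 8 * 7 * compute_factorial(6)
= 9 * 8 * 7 * 6 * compute_factorial(5)
= 9 * 8 * 7 * 6 * 5 * compute_factorial(4)
= 9 * 8 * 7 * 6 * 5 * 4 * compute_factorial(3)
= 9 * 8 * 7 * 6 * 5 * 4 * 3 * compute_factorial(2)
= 9 * 8 * 7 * 6 * 5 * 4 * 3 * 2 * compute_factorial(1)
= 9 * 8 * 7 * 6 * 5 * 4 * 3 * 2 * 1
= 362880


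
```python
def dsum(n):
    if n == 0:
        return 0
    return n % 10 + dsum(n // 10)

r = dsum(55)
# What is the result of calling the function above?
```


dsum(55)
= 5 + dsum(5)
= 5 + 5 + dsum(0)
= 5 + 5 + 0
= 10


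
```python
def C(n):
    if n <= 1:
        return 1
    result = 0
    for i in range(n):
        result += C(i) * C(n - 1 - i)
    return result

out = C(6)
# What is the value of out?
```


C(6)
= sum of C(i) * C(6-1-i) for i in 0..5
First compute sub-values bottom-up:
  C(0) = 1, C(1) = 1
  C(2) = 1*1 + 1*1 = 2
  C(3) = 1*2 + 1*1 + 2*1 = 5
  C(4) = 1*5 + 1*2 + 2*1 + 5*1 = 14
  C(5) = 1*14 + 1*5 + 2*2 + 5*1 + 14*1 = 42
Now C(6):
  C(0)*C(5) = 1*42 = 42
  C(1)*C(4) = 1*14 = 14
  C(2)*C(3) = 2*5 = 10
  C(3)*C(2) = 5*2 = 10
  C(4)*C(1) = 14*1 = 14
  C(5)*C(0) = 42*1 = 42
= 42 + 14 + 10 + 10 + 14 + 42
= 132


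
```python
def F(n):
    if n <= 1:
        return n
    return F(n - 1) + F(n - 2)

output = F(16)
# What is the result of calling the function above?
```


F(16)
= F(15) + F(14)
= (F(14) + F(13)) + F(14)
Computing bottom-up: F(0)=0, F(1)=1, F(2)=1, F(3)=2, F(4)=3, F(5)=5, F(6)=8, F(7)=13, F(8)=21, F(9)=34, F(10)=55, F(11)=89, F(12)=144, F(13)=233, F(14)=377, F(15)=610, F(16)=987
= 987


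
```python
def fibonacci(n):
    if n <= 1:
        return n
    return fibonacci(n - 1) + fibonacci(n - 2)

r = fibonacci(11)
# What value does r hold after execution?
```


fibonacci(11)
= fibonacci(10) + fibonacci(9)
= (fibonacci(9) + fibonacci(8)) + fibonacci(9)
Computing bottom-up: fibonacci(0)=0, fibonacci(1)=1, fibonacci(2)=1, fibonacci(3)=2, fibonacci(4)=3, fibonacci(5)=5, fibonacci(6)=8, fibonacci(7)=13, fibonacci(8)=21, fibonacci(9)=34, fibonacci(10)=55, fibonacci(11)=89
= 89


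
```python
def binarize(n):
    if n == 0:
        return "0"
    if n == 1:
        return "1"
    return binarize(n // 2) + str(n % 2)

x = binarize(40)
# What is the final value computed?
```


binarize(40)
= binarize(20) + "0"
= binarize(10) + "0" + "0"
= binarize(5) + "0" + "0" + "0"
= binarize(2) + "1" + "0" + "0" + "0"
= binarize(1) + "0" + "1" + "0" + "0" + "0"
= "1" + "0" + "1" + "0" + "0" + "0"
= "101000"


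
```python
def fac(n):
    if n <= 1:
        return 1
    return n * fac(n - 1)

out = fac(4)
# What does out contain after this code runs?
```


fac(4)
= 4 * fac(3)
= 4 * 3 * fac(2)
= 4 * 3 * 2 * fac(1)
= 4 * 3 * 2 * 1
= 24


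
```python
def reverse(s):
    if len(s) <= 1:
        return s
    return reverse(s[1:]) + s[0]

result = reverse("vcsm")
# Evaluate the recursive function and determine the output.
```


reverse("vcsm")
= reverse("csm") + "v"
= reverse("sm") + "c" + "v"
= reverse("m") + "s" + "c" + "v"
= "m" + "s" + "c" + "v"
= "mscv"


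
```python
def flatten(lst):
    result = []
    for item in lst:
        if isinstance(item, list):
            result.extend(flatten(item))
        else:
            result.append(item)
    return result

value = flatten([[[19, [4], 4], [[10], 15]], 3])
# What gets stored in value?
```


flatten([[[19, [4], 4], [[10], 15]], 3])
Processing each element:
  [[19, [4], 4], [[10], 15]] is a list -> flatten recursively -> [19, 4, 4, 10, 15]
  3 is not a list -> append 3
= [19, 4, 4, 10, 15, 3]


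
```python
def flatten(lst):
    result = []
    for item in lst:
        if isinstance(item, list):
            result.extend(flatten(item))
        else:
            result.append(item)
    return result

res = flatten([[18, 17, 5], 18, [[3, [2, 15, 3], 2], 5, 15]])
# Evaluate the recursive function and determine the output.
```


flatten([[18, 17, 5], 18, [[3, [2, 15, 3], 2], 5, 15]])
Processing each element:
  [18, 17, 5] is a list -> flatten recursively -> [18, 17, 5]
  18 is not a list -> append 18
  [[3, [2, 15, 3], 2], 5, 15] is a list -> flatten recursively -> [3, 2, 15, 3, 2, 5, 15]
= [18, 17, 5, 18, 3, 2, 15, 3, 2, 5, 15]


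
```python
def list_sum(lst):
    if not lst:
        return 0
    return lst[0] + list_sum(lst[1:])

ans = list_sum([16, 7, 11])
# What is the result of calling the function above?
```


list_sum([16, 7, 11])
= 16 + list_sum([7, 11])
= 16 + 7 + list_sum([11])
= 16 + 7 + 11 + list_sum([])
= 16 + 7 + 11 + 0
= 34


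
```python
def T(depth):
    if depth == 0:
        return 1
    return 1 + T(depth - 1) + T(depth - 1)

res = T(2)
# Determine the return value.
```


T(2)
= 1 + T(1) + T(1)
= 1 + 2 * T(1)
T(k) = 2^(k+1) - 1
T(0) = 1
T(1) = 3
T(2) = 7
T(2) = 2^3 - 1 = 7


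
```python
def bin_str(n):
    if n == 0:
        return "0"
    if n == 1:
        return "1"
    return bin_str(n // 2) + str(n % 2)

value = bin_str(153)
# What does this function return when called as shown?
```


bin_str(153)
= bin_str(76) + "1"
= bin_str(38) + "0" + "1"
= bin_str(19) + "0" + "0" + "1"
= bin_str(9) + "1" + "0" + "0" + "1"
= bin_str(4) + "1" + "1" + "0" + "0" + "1"
= bin_str(2) + "0" + "1" + "1" + "0" + "0" + "1"
= bin_str(1) + "0" + "0" + "1" + "1" + "0" + "0" + "1"
= "1" + "0" + "0" + "1" + "1" + "0" + "0" + "1"
= "10011001"


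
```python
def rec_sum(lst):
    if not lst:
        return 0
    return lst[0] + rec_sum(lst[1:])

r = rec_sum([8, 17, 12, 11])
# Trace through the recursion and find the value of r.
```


rec_sum([8, 17, 12, 11])
= 8 + rec_sum([17, 12, 11])
= 8 + 17 + rec_sum([12, 11])
= 8 + 17 + 12 + rec_sum([11])
= 8 + 17 + 12 + 11 + rec_sum([])
= 8 + 17 + 12 + 11 + 0
= 48


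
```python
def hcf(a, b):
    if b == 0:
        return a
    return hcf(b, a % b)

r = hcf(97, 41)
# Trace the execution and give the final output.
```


hcf(97, 41)
= hcf(41, 97 % 41) = hcf(41, 15)
= hcf(15, 41 % 15) = hcf(15, 11)
= hcf(11, 15 % 11) = hcf(11, 4)
= hcf(4, 11 % 4) = hcf(4, 3)
= hcf(3, 4 % 3) = hcf(3, 1)
= hcf(1, 3 % 1) = hcf(1, 0)
b == 0, return a = 1


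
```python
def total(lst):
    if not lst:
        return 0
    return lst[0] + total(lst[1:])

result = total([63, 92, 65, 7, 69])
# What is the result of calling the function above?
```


total([63, 92, 65, 7, 69])
= 63 + total([92, 65, 7, 69])
= 63 + 92 + total([65, 7, 69])
= 63 + 92 + 65 + total([7, 69])
= 63 + 92 + 65 + 7 + total([69])
= 63 + 92 + 65 + 7 + 69 + total([])
= 63 + 92 + 65 + 7 + 69 + 0
= 296


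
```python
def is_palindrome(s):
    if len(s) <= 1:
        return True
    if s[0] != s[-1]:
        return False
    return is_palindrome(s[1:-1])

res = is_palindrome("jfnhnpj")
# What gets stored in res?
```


is_palindrome("jfnhnpj")
"jfnhnpj": s[0]='j' == s[-1]='j' -> is_palindrome("fnhnp")
"fnhnp": s[0]='f' != s[-1]='p' -> False
= False
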